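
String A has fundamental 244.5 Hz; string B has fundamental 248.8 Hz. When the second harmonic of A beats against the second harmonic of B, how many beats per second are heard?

8.6 Hz

Second harmonic of the first: 2·244.5 = 489.0 Hz.
Second harmonic of the second: 2·248.8 = 497.6 Hz.
f_beat = |489.0 − 497.6| = 8.6 Hz.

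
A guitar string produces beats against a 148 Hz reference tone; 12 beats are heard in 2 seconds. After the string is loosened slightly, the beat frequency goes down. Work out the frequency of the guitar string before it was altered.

Beat frequency = 12/2 = 6 Hz.
|f − 148| = 6, so the guitar string was at either 142 Hz or 154 Hz.
Reducing tension lowers a string's frequency; the adjustment lowers the guitar string's frequency.
The beat rate fell, so the adjustment moved the guitar string toward 148 Hz — it must have started above the reference.

154 Hz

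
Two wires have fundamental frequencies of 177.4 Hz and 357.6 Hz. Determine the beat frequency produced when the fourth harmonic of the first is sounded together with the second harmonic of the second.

5.6 Hz

Fourth harmonic of the first: 4·177.4 = 709.6 Hz.
Second harmonic of the second: 2·357.6 = 715.2 Hz.
f_beat = |709.6 − 715.2| = 5.6 Hz.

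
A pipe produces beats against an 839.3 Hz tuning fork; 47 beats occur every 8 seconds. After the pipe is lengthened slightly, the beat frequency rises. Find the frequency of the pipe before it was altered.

833.425 Hz

Beat frequency = 47/8 = 5.875 Hz.
|f − 839.3| = 5.875, so the pipe was at either 833.425 Hz or 845.175 Hz.
A longer pipe has a lower fundamental; the adjustment lowers the pipe's frequency.
The beat rate rose, so the adjustment moved the pipe further from 839.3 Hz — it was already below the reference.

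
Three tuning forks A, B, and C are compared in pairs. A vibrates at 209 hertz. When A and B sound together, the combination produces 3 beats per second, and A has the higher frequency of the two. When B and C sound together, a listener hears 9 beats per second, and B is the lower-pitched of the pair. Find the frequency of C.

215 Hz

B is below A, so f_B = 209 − 3 = 206 Hz.
C is above B, so f_C = 206 + 9 = 215 Hz.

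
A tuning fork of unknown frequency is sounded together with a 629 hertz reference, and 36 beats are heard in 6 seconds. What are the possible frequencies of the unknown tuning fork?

Beat frequency = 36/6 = 6 Hz.
|f − 629| = 6, so f = 629 ± 6.

623 Hz or 635 Hz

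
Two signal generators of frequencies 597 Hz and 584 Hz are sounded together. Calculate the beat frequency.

13 Hz

Beats arise from superposition of two nearby frequencies; the beat rate is |f₁ − f₂|.
|597 − 584| = 13 Hz.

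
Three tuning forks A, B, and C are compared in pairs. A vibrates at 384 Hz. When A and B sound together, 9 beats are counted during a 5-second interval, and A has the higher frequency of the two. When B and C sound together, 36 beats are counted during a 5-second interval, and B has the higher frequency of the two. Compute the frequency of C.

A–B: Beat frequency = 9/5 = 1.8 Hz.
B is below A, so f_B = 384 − 1.8 = 382.2 Hz.
B–C: Beat frequency = 36/5 = 7.2 Hz.
C is below B, so f_C = 382.2 − 7.2 = 375 Hz.

375 Hz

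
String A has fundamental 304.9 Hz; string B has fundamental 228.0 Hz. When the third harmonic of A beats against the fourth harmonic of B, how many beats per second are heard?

Third harmonic of the first: 3·304.9 = 914.7 Hz.
Fourth harmonic of the second: 4·228.0 = 912.0 Hz.
f_beat = |914.7 − 912.0| = 2.7 Hz.

2.7 Hz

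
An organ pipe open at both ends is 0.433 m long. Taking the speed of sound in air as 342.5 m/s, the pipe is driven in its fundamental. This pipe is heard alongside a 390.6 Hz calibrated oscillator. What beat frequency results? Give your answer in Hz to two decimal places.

Open pipe: f_n = n·v/(2L) = 1·342.5/(2·0.433) = 395.4965 Hz.
f_beat = |395.4965 − 390.6| = 4.90 Hz.

4.90 Hz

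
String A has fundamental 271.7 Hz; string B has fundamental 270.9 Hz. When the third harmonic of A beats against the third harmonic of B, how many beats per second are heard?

Third harmonic of the first: 3·271.7 = 815.1 Hz.
Third harmonic of the second: 3·270.9 = 812.7 Hz.
f_beat = |815.1 − 812.7| = 2.4 Hz.

2.4 Hz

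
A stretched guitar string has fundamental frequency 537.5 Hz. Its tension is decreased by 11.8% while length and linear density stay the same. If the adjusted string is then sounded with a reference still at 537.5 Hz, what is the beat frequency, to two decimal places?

32.71 Hz

For a string, f ∝ √T, so the new frequency is 537.5·√0.882 = 504.7923 Hz.
f_beat = |504.7923 − 537.5| = 32.71 Hz.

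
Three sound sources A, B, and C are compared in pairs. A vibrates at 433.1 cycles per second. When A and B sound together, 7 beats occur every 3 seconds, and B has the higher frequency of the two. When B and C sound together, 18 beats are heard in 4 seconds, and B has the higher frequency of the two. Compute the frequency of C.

A–B: Beat frequency = 7/3 = 2.3333 Hz.
B is above A, so f_B = 433.1 + 2.3333 = 435.4333 Hz.
B–C: Beat frequency = 18/4 = 4.5 Hz.
C is below B, so f_C = 435.4333 − 4.5 = 430.9333 Hz.

430.9333 Hz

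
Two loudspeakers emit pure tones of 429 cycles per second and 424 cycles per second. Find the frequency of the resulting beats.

5 Hz

Beats arise from superposition of two nearby frequencies; the beat rate is |f₁ − f₂|.
|429 − 424| = 5 Hz.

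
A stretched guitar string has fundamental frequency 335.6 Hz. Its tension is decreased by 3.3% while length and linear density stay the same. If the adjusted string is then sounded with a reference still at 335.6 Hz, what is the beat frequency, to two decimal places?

5.58 Hz

For a string, f ∝ √T, so the new frequency is 335.6·√0.967 = 330.0161 Hz.
f_beat = |330.0161 − 335.6| = 5.58 Hz.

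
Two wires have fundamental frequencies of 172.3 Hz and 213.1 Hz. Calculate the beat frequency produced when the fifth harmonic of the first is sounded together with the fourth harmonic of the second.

9.1 Hz

Fifth harmonic of the first: 5·172.3 = 861.5 Hz.
Fourth harmonic of the second: 4·213.1 = 852.4 Hz.
f_beat = |861.5 − 852.4| = 9.1 Hz.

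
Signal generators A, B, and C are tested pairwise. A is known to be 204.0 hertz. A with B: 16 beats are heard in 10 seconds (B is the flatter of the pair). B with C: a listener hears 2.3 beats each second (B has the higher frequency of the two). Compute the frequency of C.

A–B: Beat frequency = 16/10 = 1.6 Hz.
B is below A, so f_B = 204.0 − 1.6 = 202.4 Hz.
C is below B, so f_C = 202.4 − 2.3 = 200.1 Hz.

200.1 Hz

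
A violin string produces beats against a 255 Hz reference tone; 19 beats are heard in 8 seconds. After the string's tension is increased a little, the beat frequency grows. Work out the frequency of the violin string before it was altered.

257.375 Hz

Beat frequency = 19/8 = 2.375 Hz.
|f − 255| = 2.375, so the violin string was at either 252.625 Hz or 257.375 Hz.
Higher tension means higher frequency; the adjustment raises the violin string's frequency.
The beat rate rose, so the adjustment moved the violin string further from 255 Hz — it was already above the reference.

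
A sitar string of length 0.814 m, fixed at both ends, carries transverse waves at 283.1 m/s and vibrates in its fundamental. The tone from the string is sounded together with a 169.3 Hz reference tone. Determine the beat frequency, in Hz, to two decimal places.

For a string fixed at both ends, f_n = n·v/(2L) = 1·283.1/(2·0.814) = 173.8943 Hz.
f_beat = |173.8943 − 169.3| = 4.59 Hz.

4.59 Hz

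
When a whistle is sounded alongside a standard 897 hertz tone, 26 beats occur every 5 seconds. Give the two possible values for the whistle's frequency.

Beat frequency = 26/5 = 5.2 Hz.
|f − 897| = 5.2, so f = 897 ± 5.2.

891.8 Hz or 902.2 Hz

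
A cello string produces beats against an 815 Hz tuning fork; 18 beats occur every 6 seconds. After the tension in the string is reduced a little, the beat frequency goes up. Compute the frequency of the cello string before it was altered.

812 Hz

Beat frequency = 18/6 = 3 Hz.
|f − 815| = 3, so the cello string was at either 812 Hz or 818 Hz.
Lower tension means lower frequency; the adjustment lowers the cello string's frequency.
The beat rate rose, so the adjustment moved the cello string further from 815 Hz — it was already below the reference.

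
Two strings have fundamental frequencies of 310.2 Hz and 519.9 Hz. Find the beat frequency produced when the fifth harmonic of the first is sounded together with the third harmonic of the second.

Fifth harmonic of the first: 5·310.2 = 1551.0 Hz.
Third harmonic of the second: 3·519.9 = 1559.7 Hz.
f_beat = |1551.0 − 1559.7| = 8.7 Hz.

8.7 Hz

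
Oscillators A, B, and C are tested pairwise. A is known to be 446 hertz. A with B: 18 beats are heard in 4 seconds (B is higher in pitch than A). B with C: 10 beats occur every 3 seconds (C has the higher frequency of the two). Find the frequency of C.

A–B: Beat frequency = 18/4 = 4.5 Hz.
B is above A, so f_B = 446 + 4.5 = 450.5 Hz.
B–C: Beat frequency = 10/3 = 3.3333 Hz.
C is above B, so f_C = 450.5 + 3.3333 = 453.8333 Hz.

453.8333 Hz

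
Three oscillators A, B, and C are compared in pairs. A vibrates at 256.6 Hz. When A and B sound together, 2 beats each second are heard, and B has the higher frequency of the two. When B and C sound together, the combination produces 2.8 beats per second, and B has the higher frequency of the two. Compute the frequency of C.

B is above A, so f_B = 256.6 + 2 = 258.6 Hz.
C is below B, so f_C = 258.6 − 2.8 = 255.8 Hz.

255.8 Hz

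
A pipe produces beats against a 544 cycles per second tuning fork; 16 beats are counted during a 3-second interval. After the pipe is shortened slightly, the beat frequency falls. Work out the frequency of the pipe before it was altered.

538.6667 Hz

Beat frequency = 16/3 = 5.3333 Hz.
|f − 544| = 5.3333, so the pipe was at either 538.6667 Hz or 549.3333 Hz.
A shorter pipe has a higher fundamental; the adjustment raises the pipe's frequency.
The beat rate fell, so the adjustment moved the pipe toward 544 Hz — it must have started below the reference.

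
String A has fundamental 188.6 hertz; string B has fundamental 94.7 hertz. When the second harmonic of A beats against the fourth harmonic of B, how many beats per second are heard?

Second harmonic of the first: 2·188.6 = 377.2 Hz.
Fourth harmonic of the second: 4·94.7 = 378.8 Hz.
f_beat = |377.2 − 378.8| = 1.6 Hz.

1.6 Hz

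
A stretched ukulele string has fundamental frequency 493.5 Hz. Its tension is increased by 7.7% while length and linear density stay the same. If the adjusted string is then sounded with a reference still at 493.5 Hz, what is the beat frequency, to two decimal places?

For a string, f ∝ √T, so the new frequency is 493.5·√1.077 = 512.1474 Hz.
f_beat = |512.1474 − 493.5| = 18.65 Hz.

18.65 Hz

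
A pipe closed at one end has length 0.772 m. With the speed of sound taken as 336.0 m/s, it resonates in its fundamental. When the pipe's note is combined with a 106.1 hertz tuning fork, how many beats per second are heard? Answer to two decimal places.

Closed pipe (odd harmonics): f_n = n·v/(4L) = 1·336.0/(4·0.772) = 108.8083 Hz.
f_beat = |108.8083 − 106.1| = 2.71 Hz.

2.71 Hz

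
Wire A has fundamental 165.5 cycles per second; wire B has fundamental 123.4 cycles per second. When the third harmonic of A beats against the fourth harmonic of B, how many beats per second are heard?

Third harmonic of the first: 3·165.5 = 496.5 Hz.
Fourth harmonic of the second: 4·123.4 = 493.6 Hz.
f_beat = |496.5 − 493.6| = 2.9 Hz.

2.9 Hz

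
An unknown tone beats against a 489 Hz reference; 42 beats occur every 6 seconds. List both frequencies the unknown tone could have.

Beat frequency = 42/6 = 7 Hz.
|f − 489| = 7, so f = 489 ± 7.

482 Hz or 496 Hz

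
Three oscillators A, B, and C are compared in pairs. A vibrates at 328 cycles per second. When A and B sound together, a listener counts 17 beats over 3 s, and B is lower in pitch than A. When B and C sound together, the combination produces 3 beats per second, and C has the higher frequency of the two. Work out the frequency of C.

325.3333 Hz

A–B: Beat frequency = 17/3 = 5.6667 Hz.
B is below A, so f_B = 328 − 5.6667 = 322.3333 Hz.
C is above B, so f_C = 322.3333 + 3 = 325.3333 Hz.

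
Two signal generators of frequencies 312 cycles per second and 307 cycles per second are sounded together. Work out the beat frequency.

Beats arise from superposition of two nearby frequencies; the beat rate is |f₁ − f₂|.
|312 − 307| = 5 Hz.

5 Hz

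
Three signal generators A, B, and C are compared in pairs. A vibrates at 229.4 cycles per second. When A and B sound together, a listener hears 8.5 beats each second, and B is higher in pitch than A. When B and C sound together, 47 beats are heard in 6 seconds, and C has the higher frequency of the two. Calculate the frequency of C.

B is above A, so f_B = 229.4 + 8.5 = 237.9 Hz.
B–C: Beat frequency = 47/6 = 7.8333 Hz.
C is above B, so f_C = 237.9 + 7.8333 = 245.7333 Hz.

245.7333 Hz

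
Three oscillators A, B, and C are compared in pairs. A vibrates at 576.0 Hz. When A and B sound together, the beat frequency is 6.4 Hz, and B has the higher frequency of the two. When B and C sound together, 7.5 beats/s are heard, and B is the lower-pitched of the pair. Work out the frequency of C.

589.9 Hz

B is above A, so f_B = 576.0 + 6.4 = 582.4 Hz.
C is above B, so f_C = 582.4 + 7.5 = 589.9 Hz.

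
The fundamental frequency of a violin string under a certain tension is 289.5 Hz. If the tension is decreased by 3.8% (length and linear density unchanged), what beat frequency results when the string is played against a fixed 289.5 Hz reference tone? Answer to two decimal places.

For a string, f ∝ √T, so the new frequency is 289.5·√0.962 = 283.9462 Hz.
f_beat = |283.9462 − 289.5| = 5.55 Hz.

5.55 Hz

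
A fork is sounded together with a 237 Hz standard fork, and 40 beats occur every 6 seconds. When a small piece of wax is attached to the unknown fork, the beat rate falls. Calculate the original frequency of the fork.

Beat frequency = 40/6 = 6.6667 Hz.
|f − 237| = 6.6667, so the fork was at either 230.3333 Hz or 243.6667 Hz.
Loading a fork with wax lowers its frequency; the adjustment lowers the fork's frequency.
The beat rate fell, so the adjustment moved the fork toward 237 Hz — it must have started above the reference.

243.6667 Hz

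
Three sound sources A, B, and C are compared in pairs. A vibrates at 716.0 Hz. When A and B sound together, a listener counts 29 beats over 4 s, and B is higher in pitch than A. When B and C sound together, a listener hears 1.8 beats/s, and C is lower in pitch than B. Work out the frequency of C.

721.45 Hz

A–B: Beat frequency = 29/4 = 7.25 Hz.
B is above A, so f_B = 716.0 + 7.25 = 723.25 Hz.
C is below B, so f_C = 723.25 − 1.8 = 721.45 Hz.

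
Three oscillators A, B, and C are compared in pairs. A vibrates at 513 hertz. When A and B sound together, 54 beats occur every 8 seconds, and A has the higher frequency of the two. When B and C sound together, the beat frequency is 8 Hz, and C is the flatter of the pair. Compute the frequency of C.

A–B: Beat frequency = 54/8 = 6.75 Hz.
B is below A, so f_B = 513 − 6.75 = 506.25 Hz.
C is below B, so f_C = 506.25 − 8 = 498.25 Hz.

498.25 Hz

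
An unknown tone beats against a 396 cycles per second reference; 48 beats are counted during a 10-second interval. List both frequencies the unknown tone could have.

391.2 Hz or 400.8 Hz

Beat frequency = 48/10 = 4.8 Hz.
|f − 396| = 4.8, so f = 396 ± 4.8.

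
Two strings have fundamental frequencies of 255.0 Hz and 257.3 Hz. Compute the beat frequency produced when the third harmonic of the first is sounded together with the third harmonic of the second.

Third harmonic of the first: 3·255.0 = 765.0 Hz.
Third harmonic of the second: 3·257.3 = 771.9 Hz.
f_beat = |765.0 − 771.9| = 6.9 Hz.

6.9 Hz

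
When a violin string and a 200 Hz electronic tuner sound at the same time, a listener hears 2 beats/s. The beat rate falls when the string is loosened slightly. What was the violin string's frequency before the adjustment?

|f − 200| = 2, so the violin string was at either 198 Hz or 202 Hz.
Reducing tension lowers a string's frequency; the adjustment lowers the violin string's frequency.
The beat rate fell, so the adjustment moved the violin string toward 200 Hz — it must have started above the reference.

202 Hz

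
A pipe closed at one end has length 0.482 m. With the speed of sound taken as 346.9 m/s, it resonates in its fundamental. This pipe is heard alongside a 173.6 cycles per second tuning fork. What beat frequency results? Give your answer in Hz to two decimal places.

Closed pipe (odd harmonics): f_n = n·v/(4L) = 1·346.9/(4·0.482) = 179.9274 Hz.
f_beat = |179.9274 − 173.6| = 6.33 Hz.

6.33 Hz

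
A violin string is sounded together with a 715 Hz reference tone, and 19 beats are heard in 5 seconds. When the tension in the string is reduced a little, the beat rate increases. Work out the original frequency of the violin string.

711.2 Hz

Beat frequency = 19/5 = 3.8 Hz.
|f − 715| = 3.8, so the violin string was at either 711.2 Hz or 718.8 Hz.
Lower tension means lower frequency; the adjustment lowers the violin string's frequency.
The beat rate rose, so the adjustment moved the violin string further from 715 Hz — it was already below the reference.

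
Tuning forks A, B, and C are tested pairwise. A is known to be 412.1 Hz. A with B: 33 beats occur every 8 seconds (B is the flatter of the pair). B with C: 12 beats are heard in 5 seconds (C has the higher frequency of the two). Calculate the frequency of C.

410.375 Hz

A–B: Beat frequency = 33/8 = 4.125 Hz.
B is below A, so f_B = 412.1 − 4.125 = 407.975 Hz.
B–C: Beat frequency = 12/5 = 2.4 Hz.
C is above B, so f_C = 407.975 + 2.4 = 410.375 Hz.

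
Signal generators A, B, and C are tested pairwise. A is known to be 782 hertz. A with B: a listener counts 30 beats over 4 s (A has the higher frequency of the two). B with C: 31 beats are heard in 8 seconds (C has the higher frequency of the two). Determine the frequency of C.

778.375 Hz

A–B: Beat frequency = 30/4 = 7.5 Hz.
B is below A, so f_B = 782 − 7.5 = 774.5 Hz.
B–C: Beat frequency = 31/8 = 3.875 Hz.
C is above B, so f_C = 774.5 + 3.875 = 778.375 Hz.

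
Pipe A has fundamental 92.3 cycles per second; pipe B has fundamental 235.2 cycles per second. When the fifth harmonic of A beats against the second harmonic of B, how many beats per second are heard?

Fifth harmonic of the first: 5·92.3 = 461.5 Hz.
Second harmonic of the second: 2·235.2 = 470.4 Hz.
f_beat = |461.5 − 470.4| = 8.9 Hz.

8.9 Hz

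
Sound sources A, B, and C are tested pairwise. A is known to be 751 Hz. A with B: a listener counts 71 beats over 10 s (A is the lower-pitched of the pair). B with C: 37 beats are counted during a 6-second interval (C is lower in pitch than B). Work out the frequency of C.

751.9333 Hz

A–B: Beat frequency = 71/10 = 7.1 Hz.
B is above A, so f_B = 751 + 7.1 = 758.1 Hz.
B–C: Beat frequency = 37/6 = 6.1667 Hz.
C is below B, so f_C = 758.1 − 6.1667 = 751.9333 Hz.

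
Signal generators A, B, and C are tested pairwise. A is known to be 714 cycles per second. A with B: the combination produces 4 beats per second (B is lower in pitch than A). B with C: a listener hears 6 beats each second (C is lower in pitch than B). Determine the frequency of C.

704 Hz

B is below A, so f_B = 714 − 4 = 710 Hz.
C is below B, so f_C = 710 − 6 = 704 Hz.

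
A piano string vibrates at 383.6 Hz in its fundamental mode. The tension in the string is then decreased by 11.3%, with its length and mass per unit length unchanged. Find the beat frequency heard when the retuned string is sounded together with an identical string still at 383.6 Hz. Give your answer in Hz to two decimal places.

For a string, f ∝ √T, so the new frequency is 383.6·√0.887 = 361.2771 Hz.
f_beat = |361.2771 − 383.6| = 22.32 Hz.

22.32 Hz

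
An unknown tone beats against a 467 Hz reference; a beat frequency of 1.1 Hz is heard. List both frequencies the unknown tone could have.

465.9 Hz or 468.1 Hz

|f − 467| = 1.1, so f = 467 ± 1.1.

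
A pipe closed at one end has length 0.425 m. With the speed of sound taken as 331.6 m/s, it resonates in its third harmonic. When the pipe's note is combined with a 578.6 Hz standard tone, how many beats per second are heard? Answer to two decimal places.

6.58 Hz

Closed pipe (odd harmonics): f_n = n·v/(4L) = 3·331.6/(4·0.425) = 585.1765 Hz.
f_beat = |585.1765 − 578.6| = 6.58 Hz.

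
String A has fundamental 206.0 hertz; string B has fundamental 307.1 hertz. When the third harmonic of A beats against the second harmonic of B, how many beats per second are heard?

3.8 Hz

Third harmonic of the first: 3·206.0 = 618.0 Hz.
Second harmonic of the second: 2·307.1 = 614.2 Hz.
f_beat = |618.0 − 614.2| = 3.8 Hz.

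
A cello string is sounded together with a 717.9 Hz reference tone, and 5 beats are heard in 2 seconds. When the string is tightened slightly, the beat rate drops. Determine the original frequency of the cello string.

715.4 Hz

Beat frequency = 5/2 = 2.5 Hz.
|f − 717.9| = 2.5, so the cello string was at either 715.4 Hz or 720.4 Hz.
Increasing tension raises a string's frequency; the adjustment raises the cello string's frequency.
The beat rate fell, so the adjustment moved the cello string toward 717.9 Hz — it must have started below the reference.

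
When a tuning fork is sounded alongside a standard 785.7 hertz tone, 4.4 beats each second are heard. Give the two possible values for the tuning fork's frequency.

|f − 785.7| = 4.4, so f = 785.7 ± 4.4.

781.3 Hz or 790.1 Hz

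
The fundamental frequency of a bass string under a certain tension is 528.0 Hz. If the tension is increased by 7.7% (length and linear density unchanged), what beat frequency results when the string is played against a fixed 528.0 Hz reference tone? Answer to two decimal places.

For a string, f ∝ √T, so the new frequency is 528.0·√1.077 = 547.9511 Hz.
f_beat = |547.9511 − 528.0| = 19.95 Hz.

19.95 Hz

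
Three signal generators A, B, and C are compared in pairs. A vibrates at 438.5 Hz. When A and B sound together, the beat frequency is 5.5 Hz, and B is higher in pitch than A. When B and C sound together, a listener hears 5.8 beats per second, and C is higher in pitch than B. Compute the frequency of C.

449.8 Hz

B is above A, so f_B = 438.5 + 5.5 = 444 Hz.
C is above B, so f_C = 444 + 5.8 = 449.8 Hz.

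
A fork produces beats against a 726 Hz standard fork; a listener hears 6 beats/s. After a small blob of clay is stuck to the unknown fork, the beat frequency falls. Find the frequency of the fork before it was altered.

|f − 726| = 6, so the fork was at either 720 Hz or 732 Hz.
Adding mass to a fork lowers its frequency; the adjustment lowers the fork's frequency.
The beat rate fell, so the adjustment moved the fork toward 726 Hz — it must have started above the reference.

732 Hz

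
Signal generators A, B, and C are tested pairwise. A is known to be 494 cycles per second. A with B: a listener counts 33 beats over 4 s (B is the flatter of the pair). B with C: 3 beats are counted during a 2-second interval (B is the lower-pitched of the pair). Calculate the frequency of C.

A–B: Beat frequency = 33/4 = 8.25 Hz.
B is below A, so f_B = 494 − 8.25 = 485.75 Hz.
B–C: Beat frequency = 3/2 = 1.5 Hz.
C is above B, so f_C = 485.75 + 1.5 = 487.25 Hz.

487.25 Hz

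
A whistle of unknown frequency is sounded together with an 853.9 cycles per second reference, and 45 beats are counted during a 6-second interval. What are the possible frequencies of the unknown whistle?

846.4 Hz or 861.4 Hz

Beat frequency = 45/6 = 7.5 Hz.
|f − 853.9| = 7.5, so f = 853.9 ± 7.5.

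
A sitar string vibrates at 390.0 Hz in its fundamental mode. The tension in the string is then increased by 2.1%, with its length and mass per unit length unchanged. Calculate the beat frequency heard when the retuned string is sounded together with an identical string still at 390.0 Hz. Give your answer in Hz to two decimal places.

For a string, f ∝ √T, so the new frequency is 390.0·√1.021 = 394.0737 Hz.
f_beat = |394.0737 − 390.0| = 4.07 Hz.

4.07 Hz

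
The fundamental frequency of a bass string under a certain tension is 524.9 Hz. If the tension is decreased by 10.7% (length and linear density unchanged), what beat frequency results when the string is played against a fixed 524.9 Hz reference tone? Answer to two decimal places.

For a string, f ∝ √T, so the new frequency is 524.9·√0.893 = 496.0236 Hz.
f_beat = |496.0236 − 524.9| = 28.88 Hz.

28.88 Hz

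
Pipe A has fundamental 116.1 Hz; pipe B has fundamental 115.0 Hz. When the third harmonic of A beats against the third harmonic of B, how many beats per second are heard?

3.3 Hz

Third harmonic of the first: 3·116.1 = 348.3 Hz.
Third harmonic of the second: 3·115.0 = 345.0 Hz.
f_beat = |348.3 − 345.0| = 3.3 Hz.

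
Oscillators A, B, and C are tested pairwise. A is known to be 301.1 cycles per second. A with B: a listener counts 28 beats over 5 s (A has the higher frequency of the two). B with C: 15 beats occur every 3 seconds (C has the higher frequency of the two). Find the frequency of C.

300.5 Hz

A–B: Beat frequency = 28/5 = 5.6 Hz.
B is below A, so f_B = 301.1 − 5.6 = 295.5 Hz.
B–C: Beat frequency = 15/3 = 5 Hz.
C is above B, so f_C = 295.5 + 5 = 300.5 Hz.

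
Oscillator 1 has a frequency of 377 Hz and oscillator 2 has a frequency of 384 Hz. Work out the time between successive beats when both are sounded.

f_beat = |377 − 384| = 7 Hz.
Beat period T = 1 / f_beat = 1 / 7 s.

0.143 s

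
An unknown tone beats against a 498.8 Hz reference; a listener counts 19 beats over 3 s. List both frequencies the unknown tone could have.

Beat frequency = 19/3 = 6.3333 Hz.
|f − 498.8| = 6.3333, so f = 498.8 ± 6.3333.

492.4667 Hz or 505.1333 Hz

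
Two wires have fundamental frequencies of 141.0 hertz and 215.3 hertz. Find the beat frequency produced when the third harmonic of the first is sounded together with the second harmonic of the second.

7.6 Hz

Third harmonic of the first: 3·141.0 = 423.0 Hz.
Second harmonic of the second: 2·215.3 = 430.6 Hz.
f_beat = |423.0 − 430.6| = 7.6 Hz.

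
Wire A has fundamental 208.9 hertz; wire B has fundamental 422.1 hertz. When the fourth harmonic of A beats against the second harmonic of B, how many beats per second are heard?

Fourth harmonic of the first: 4·208.9 = 835.6 Hz.
Second harmonic of the second: 2·422.1 = 844.2 Hz.
f_beat = |835.6 − 844.2| = 8.6 Hz.

8.6 Hz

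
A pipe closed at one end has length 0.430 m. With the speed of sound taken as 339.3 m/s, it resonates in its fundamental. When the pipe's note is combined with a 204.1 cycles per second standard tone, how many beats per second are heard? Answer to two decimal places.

6.83 Hz

Closed pipe (odd harmonics): f_n = n·v/(4L) = 1·339.3/(4·0.430) = 197.2674 Hz.
f_beat = |197.2674 − 204.1| = 6.83 Hz.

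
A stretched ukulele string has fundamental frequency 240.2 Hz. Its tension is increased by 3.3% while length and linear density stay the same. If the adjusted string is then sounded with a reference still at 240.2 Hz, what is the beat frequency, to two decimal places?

3.93 Hz

For a string, f ∝ √T, so the new frequency is 240.2·√1.033 = 244.1311 Hz.
f_beat = |244.1311 − 240.2| = 3.93 Hz.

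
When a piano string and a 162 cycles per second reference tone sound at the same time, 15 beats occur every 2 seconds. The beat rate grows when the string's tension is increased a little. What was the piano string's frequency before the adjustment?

169.5 Hz

Beat frequency = 15/2 = 7.5 Hz.
|f − 162| = 7.5, so the piano string was at either 154.5 Hz or 169.5 Hz.
Higher tension means higher frequency; the adjustment raises the piano string's frequency.
The beat rate rose, so the adjustment moved the piano string further from 162 Hz — it was already above the reference.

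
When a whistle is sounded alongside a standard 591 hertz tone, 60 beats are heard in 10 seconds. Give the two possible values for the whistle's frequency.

Beat frequency = 60/10 = 6 Hz.
|f − 591| = 6, so f = 591 ± 6.

585 Hz or 597 Hz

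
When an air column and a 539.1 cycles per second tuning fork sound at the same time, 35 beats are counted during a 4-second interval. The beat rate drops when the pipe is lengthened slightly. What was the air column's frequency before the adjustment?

547.85 Hz

Beat frequency = 35/4 = 8.75 Hz.
|f − 539.1| = 8.75, so the air column was at either 530.35 Hz or 547.85 Hz.
A longer pipe has a lower fundamental; the adjustment lowers the air column's frequency.
The beat rate fell, so the adjustment moved the air column toward 539.1 Hz — it must have started above the reference.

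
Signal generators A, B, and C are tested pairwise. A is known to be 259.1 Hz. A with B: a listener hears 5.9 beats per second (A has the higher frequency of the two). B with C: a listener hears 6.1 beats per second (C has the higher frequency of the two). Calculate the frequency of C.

B is below A, so f_B = 259.1 − 5.9 = 253.2 Hz.
C is above B, so f_C = 253.2 + 6.1 = 259.3 Hz.

259.3 Hz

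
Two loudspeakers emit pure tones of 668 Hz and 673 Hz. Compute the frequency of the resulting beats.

Beats arise from superposition of two nearby frequencies; the beat rate is |f₁ − f₂|.
|668 − 673| = 5 Hz.

5 Hz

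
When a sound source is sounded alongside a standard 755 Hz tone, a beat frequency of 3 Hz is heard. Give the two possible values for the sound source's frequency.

752 Hz or 758 Hz

|f − 755| = 3, so f = 755 ± 3.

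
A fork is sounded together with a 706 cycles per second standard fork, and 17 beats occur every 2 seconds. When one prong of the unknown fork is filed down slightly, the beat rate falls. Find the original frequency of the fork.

697.5 Hz

Beat frequency = 17/2 = 8.5 Hz.
|f − 706| = 8.5, so the fork was at either 697.5 Hz or 714.5 Hz.
Filing a prong removes mass and raises the fork's frequency; the adjustment raises the fork's frequency.
The beat rate fell, so the adjustment moved the fork toward 706 Hz — it must have started below the reference.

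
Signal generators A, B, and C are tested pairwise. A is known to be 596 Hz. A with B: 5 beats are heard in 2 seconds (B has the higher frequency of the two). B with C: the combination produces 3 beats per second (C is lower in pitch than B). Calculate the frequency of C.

A–B: Beat frequency = 5/2 = 2.5 Hz.
B is above A, so f_B = 596 + 2.5 = 598.5 Hz.
C is below B, so f_C = 598.5 − 3 = 595.5 Hz.

595.5 Hz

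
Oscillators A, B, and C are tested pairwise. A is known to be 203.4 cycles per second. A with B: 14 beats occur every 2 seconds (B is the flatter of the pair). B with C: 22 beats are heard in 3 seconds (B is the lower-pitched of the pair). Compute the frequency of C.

203.7333 Hz

A–B: Beat frequency = 14/2 = 7 Hz.
B is below A, so f_B = 203.4 − 7 = 196.4 Hz.
B–C: Beat frequency = 22/3 = 7.3333 Hz.
C is above B, so f_C = 196.4 + 7.3333 = 203.7333 Hz.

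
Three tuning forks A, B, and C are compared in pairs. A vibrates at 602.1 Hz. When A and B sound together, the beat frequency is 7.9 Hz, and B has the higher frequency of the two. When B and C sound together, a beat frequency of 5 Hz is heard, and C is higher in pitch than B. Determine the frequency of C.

B is above A, so f_B = 602.1 + 7.9 = 610 Hz.
C is above B, so f_C = 610 + 5 = 615 Hz.

615 Hz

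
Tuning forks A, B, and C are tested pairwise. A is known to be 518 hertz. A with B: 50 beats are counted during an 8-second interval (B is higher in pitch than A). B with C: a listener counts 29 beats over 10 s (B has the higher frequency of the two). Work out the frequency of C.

521.35 Hz

A–B: Beat frequency = 50/8 = 6.25 Hz.
B is above A, so f_B = 518 + 6.25 = 524.25 Hz.
B–C: Beat frequency = 29/10 = 2.9 Hz.
C is below B, so f_C = 524.25 − 2.9 = 521.35 Hz.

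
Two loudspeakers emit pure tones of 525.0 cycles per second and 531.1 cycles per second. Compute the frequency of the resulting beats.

6.1 Hz

The beat frequency equals the magnitude of the frequency difference.
|525.0 − 531.1| = 6.1 Hz.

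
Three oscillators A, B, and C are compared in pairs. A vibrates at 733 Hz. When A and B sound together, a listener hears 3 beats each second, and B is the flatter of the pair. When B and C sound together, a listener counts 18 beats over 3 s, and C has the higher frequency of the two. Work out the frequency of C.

736 Hz

B is below A, so f_B = 733 − 3 = 730 Hz.
B–C: Beat frequency = 18/3 = 6 Hz.
C is above B, so f_C = 730 + 6 = 736 Hz.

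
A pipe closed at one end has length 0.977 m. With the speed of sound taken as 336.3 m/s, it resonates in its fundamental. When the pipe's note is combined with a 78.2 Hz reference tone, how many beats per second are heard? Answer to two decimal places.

7.85 Hz

Closed pipe (odd harmonics): f_n = n·v/(4L) = 1·336.3/(4·0.977) = 86.0542 Hz.
f_beat = |86.0542 − 78.2| = 7.85 Hz.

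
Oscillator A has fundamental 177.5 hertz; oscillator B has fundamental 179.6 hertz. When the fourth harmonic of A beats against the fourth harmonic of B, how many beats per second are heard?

8.4 Hz

Fourth harmonic of the first: 4·177.5 = 710.0 Hz.
Fourth harmonic of the second: 4·179.6 = 718.4 Hz.
f_beat = |710.0 − 718.4| = 8.4 Hz.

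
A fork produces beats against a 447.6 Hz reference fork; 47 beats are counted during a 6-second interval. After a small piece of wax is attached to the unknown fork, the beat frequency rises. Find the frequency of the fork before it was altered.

Beat frequency = 47/6 = 7.8333 Hz.
|f − 447.6| = 7.8333, so the fork was at either 439.7667 Hz or 455.4333 Hz.
Loading a fork with wax lowers its frequency; the adjustment lowers the fork's frequency.
The beat rate rose, so the adjustment moved the fork further from 447.6 Hz — it was already below the reference.

439.7667 Hz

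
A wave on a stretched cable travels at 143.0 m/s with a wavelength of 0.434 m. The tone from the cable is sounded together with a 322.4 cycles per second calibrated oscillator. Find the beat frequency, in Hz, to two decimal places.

7.09 Hz

Source frequency f = v/λ = 143.0/0.434 = 329.4931 Hz.
f_beat = |329.4931 − 322.4| = 7.09 Hz.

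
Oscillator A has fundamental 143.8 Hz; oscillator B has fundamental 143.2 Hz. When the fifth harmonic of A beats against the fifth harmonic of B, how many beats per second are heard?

3.0 Hz

Fifth harmonic of the first: 5·143.8 = 719.0 Hz.
Fifth harmonic of the second: 5·143.2 = 716.0 Hz.
f_beat = |719.0 − 716.0| = 3.0 Hz.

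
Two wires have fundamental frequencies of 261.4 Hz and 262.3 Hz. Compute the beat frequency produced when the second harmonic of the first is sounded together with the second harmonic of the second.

1.8 Hz

Second harmonic of the first: 2·261.4 = 522.8 Hz.
Second harmonic of the second: 2·262.3 = 524.6 Hz.
f_beat = |522.8 − 524.6| = 1.8 Hz.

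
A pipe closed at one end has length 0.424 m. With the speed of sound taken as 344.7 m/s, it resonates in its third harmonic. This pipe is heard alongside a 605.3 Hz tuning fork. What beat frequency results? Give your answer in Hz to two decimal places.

4.43 Hz

Closed pipe (odd harmonics): f_n = n·v/(4L) = 3·344.7/(4·0.424) = 609.7288 Hz.
f_beat = |609.7288 − 605.3| = 4.43 Hz.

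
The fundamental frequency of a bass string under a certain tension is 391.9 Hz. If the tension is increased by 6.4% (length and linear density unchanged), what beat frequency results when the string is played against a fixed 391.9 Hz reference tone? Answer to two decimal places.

12.35 Hz

For a string, f ∝ √T, so the new frequency is 391.9·√1.064 = 404.2463 Hz.
f_beat = |404.2463 − 391.9| = 12.35 Hz.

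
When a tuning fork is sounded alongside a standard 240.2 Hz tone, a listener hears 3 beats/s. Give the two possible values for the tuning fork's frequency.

|f − 240.2| = 3, so f = 240.2 ± 3.

237.2 Hz or 243.2 Hz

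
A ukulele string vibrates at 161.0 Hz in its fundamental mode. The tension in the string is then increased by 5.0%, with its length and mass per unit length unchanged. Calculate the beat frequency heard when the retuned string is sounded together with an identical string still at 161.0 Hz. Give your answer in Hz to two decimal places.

3.98 Hz

For a string, f ∝ √T, so the new frequency is 161.0·√1.050 = 164.9759 Hz.
f_beat = |164.9759 − 161.0| = 3.98 Hz.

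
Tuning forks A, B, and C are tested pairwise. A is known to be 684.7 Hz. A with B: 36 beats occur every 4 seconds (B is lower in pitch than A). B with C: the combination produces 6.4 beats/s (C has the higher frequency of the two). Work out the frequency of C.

A–B: Beat frequency = 36/4 = 9 Hz.
B is below A, so f_B = 684.7 − 9 = 675.7 Hz.
C is above B, so f_C = 675.7 + 6.4 = 682.1 Hz.

682.1 Hz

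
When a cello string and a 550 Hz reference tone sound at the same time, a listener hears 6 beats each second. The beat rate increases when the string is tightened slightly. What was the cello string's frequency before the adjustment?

556 Hz

|f − 550| = 6, so the cello string was at either 544 Hz or 556 Hz.
Increasing tension raises a string's frequency; the adjustment raises the cello string's frequency.
The beat rate rose, so the adjustment moved the cello string further from 550 Hz — it was already above the reference.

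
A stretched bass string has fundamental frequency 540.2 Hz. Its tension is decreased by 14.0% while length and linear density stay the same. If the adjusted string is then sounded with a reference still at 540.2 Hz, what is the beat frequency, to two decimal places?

39.24 Hz

For a string, f ∝ √T, so the new frequency is 540.2·√0.860 = 500.9609 Hz.
f_beat = |500.9609 − 540.2| = 39.24 Hz.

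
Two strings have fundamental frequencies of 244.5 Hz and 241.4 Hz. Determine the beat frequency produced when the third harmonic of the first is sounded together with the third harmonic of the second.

9.3 Hz

Third harmonic of the first: 3·244.5 = 733.5 Hz.
Third harmonic of the second: 3·241.4 = 724.2 Hz.
f_beat = |733.5 − 724.2| = 9.3 Hz.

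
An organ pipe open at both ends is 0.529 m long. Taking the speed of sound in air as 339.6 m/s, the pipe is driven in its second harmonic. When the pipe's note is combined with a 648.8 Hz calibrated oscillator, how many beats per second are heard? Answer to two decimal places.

6.83 Hz

Open pipe: f_n = n·v/(2L) = 2·339.6/(2·0.529) = 641.9660 Hz.
f_beat = |641.9660 − 648.8| = 6.83 Hz.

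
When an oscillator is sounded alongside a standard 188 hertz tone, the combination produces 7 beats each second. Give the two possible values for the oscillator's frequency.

|f − 188| = 7, so f = 188 ± 7.

181 Hz or 195 Hz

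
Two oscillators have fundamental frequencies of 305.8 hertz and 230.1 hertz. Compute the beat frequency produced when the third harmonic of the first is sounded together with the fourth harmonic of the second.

3.0 Hz

Third harmonic of the first: 3·305.8 = 917.4 Hz.
Fourth harmonic of the second: 4·230.1 = 920.4 Hz.
f_beat = |917.4 − 920.4| = 3.0 Hz.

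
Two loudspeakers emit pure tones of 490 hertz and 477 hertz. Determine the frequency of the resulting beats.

The beat frequency equals the magnitude of the frequency difference.
|490 − 477| = 13 Hz.

13 Hz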